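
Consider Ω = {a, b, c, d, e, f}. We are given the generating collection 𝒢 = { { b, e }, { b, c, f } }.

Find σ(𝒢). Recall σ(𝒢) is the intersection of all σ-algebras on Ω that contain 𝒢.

Answer: σ(𝒢) = { {  }, { b }, { e }, { a, d }, { b, e }, { c, f }, { a, b, d }, { a, d, e }, { b, c, f }, { c, e, f }, { a, b, d, e }, { a, c, d, f }, { b, c, e, f }, { a, b, c, d, f }, { a, c, d, e, f }, Ω }

Trace:
Seed the family with 𝒢 together with ∅ and Ω: { {  }, { b, e }, { b, c, f }, Ω }.
Step 1: +3 →
  { a, d, e }  = ᶜ of { b, c, f }
  { a, c, d, f }  = ᶜ of { b, e }
  { b, c, e, f }  = { b, e } ∪ { b, c, f }
Step 2: 4 new —
  { a, d }  = ᶜ of { b, c, e, f }
  { a, b, d, e }  = { a, d, e } ∪ { b, e }
  { a, b, c, d, f }  = { a, c, d, f } ∪ { b, c, f }
  { a, c, d, e, f }  = { a, d, e } ∪ { a, c, d, f }
Step 3. New:
  { b }  = ᶜ of { a, c, d, e, f }
  { e }  = ᶜ of { a, b, c, d, f }
  { c, f }  = ᶜ of { a, b, d, e }
Step 4 adds 2:
  { a, b, d }  = { a, d } ∪ { b }
  { c, e, f }  = { c, f } ∪ { e }
Step 5: closed — nothing new.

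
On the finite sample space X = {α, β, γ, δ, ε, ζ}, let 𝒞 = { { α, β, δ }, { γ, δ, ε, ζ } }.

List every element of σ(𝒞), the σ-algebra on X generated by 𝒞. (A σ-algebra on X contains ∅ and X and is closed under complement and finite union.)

σ(𝒞) (8 sets): { {  }, { δ }, { α, β }, { α, β, δ }, { γ, ε, ζ }, { γ, δ, ε, ζ }, { α, β, γ, ε, ζ }, X }

Working:
Seed the family with 𝒞 together with ∅ and X: { {  }, { α, β, δ }, { γ, δ, ε, ζ }, X }.
Pass 1: 2 new —
  { α, β }  = ᶜ of { γ, δ, ε, ζ }
  { γ, ε, ζ }  = ᶜ of { α, β, δ }
  [6 total]
Pass 2 (1 new):
  { α, β, γ, ε, ζ }  = { α, β } ∪ { γ, ε, ζ }
  [7 total]
Pass 3 adds 1:
  { δ }  = ᶜ of { α, β, γ, ε, ζ }
  [8 total]
Pass 4: stable.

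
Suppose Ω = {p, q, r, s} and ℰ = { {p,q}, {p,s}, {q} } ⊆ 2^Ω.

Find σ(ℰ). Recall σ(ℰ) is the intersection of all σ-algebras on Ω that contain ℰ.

σ(ℰ) (16 sets): { ∅, {p}, {q}, {r}, {s}, {p,q}, {p,r}, {p,s}, {q,r}, {q,s}, {r,s}, {p,q,r}, {p,q,s}, {p,r,s}, {q,r,s}, Ω }

Derivation:
Begin from { ∅, {q}, {p,q}, {p,s}, Ω } (that is, ℰ plus ∅ and Ω).
Step 1 adds 4:
  {q,r}  = ᶜ of {p,s}
  {r,s}  = ᶜ of {p,q}
  {p,q,s}  = {p,s} ∪ {p,q}
  {p,r,s}  = ᶜ of {q}
Step 2 (3 new):
  {r}  = ᶜ of {p,q,s}
  {p,q,r}  = {p,q} ∪ {q,r}
  {q,r,s}  = {r,s} ∪ {q}
Step 3: +2 →
  {p}  = ᶜ of {q,r,s}
  {s}  = ᶜ of {p,q,r}
Step 4 (2 new):
  {p,r}  = {r} ∪ {p}
  {q,s}  = {s} ∪ {q}
Step 5: stable.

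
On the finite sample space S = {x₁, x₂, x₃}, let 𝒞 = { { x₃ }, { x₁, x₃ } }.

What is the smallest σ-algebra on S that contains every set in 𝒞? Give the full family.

Seed the family with 𝒞 together with ∅ and S: { {}, { x₃ }, { x₁, x₃ }, S }.
Step 1: +2 →
  { x₂ }  = { x₁, x₃ }ᶜ
  { x₁, x₂ }  = { x₃ }ᶜ
  |family| = 6
Step 2: +1 →
  { x₂, x₃ }  = { x₃ } ∪ { x₂ }
  |family| = 7
Step 3. New:
  { x₁ }  = { x₂, x₃ }ᶜ
  |family| = 8
Step 4: closed — nothing new.

Hence σ(𝒞) has 8 members: { {}, { x₁ }, { x₂ }, { x₃ }, { x₁, x₂ }, { x₁, x₃ }, { x₂, x₃ }, S }.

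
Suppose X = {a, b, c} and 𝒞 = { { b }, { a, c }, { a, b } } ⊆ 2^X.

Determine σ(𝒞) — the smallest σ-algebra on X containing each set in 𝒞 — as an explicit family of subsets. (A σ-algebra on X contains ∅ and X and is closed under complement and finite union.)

σ(𝒞) = { {  }, { a }, { b }, { c }, { a, b }, { a, c }, { b, c }, X }

Working:
Begin from { {  }, { b }, { a, b }, { a, c }, X } (that is, 𝒞 plus ∅ and X).
Iteration 1: +1 →
  { c }  = { a, b }ᶜ
Iteration 2: +1 →
  { b, c }  = { c } ∪ { b }
Iteration 3: +1 →
  { a }  = { b, c }ᶜ
Iteration 4: closed — nothing new.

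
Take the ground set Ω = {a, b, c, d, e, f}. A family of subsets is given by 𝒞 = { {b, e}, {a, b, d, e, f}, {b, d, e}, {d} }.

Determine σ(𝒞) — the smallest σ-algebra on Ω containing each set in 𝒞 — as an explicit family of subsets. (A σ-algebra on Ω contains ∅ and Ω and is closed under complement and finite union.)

Start: 𝒞 ∪ {∅, Ω} = { {}, {d}, {b, e}, {b, d, e}, {a, b, d, e, f}, Ω }.
Iteration 1: +4 →
  {c}  = Ω∖{a, b, d, e, f}
  {a, c, f}  = Ω∖{b, d, e}
  {a, c, d, f}  = Ω∖{b, e}
  {a, b, c, e, f}  = Ω∖{d}
  — 10 sets.
Iteration 2: 3 new —
  {c, d}  = {c} ∪ {d}
  {b, c, e}  = {b, e} ∪ {c}
  {b, c, d, e}  = {c} ∪ {b, d, e}
  — 13 sets.
Iteration 3: 3 new —
  {a, f}  = Ω∖{b, c, d, e}
  {a, d, f}  = Ω∖{b, c, e}
  {a, b, e, f}  = Ω∖{c, d}
  — 16 sets.
Iteration 4 adds nothing — fixpoint reached.

Hence σ(𝒞) has 16 members: { {}, {c}, {d}, {a, f}, {b, e}, {c, d}, {a, c, f}, {a, d, f}, {b, c, e}, {b, d, e}, {a, b, e, f}, {a, c, d, f}, {b, c, d, e}, {a, b, c, e, f}, {a, b, d, e, f}, Ω }.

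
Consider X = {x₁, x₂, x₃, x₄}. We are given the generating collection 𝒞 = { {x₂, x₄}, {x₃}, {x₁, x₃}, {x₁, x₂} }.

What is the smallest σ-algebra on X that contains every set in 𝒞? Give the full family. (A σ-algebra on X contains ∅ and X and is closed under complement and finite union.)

Answer: σ(𝒞) = { {}, {x₁}, {x₂}, {x₃}, {x₄}, {x₁, x₂}, {x₁, x₃}, {x₁, x₄}, {x₂, x₃}, {x₂, x₄}, {x₃, x₄}, {x₁, x₂, x₃}, {x₁, x₂, x₄}, {x₁, x₃, x₄}, {x₂, x₃, x₄}, X }

Working:
Take S₀ = 𝒞 ∪ {∅, X} = { {}, {x₃}, {x₁, x₂}, {x₁, x₃}, {x₂, x₄}, X }.
Iteration 1. New:
  {x₃, x₄}  = {x₁, x₂}ᶜ
  {x₁, x₂, x₃}  = {x₃} ∪ {x₁, x₂}
  {x₁, x₂, x₄}  = {x₃}ᶜ
  {x₂, x₃, x₄}  = {x₃} ∪ {x₂, x₄}
  (now 10)
Iteration 2 adds 3:
  {x₁}  = {x₂, x₃, x₄}ᶜ
  {x₄}  = {x₁, x₂, x₃}ᶜ
  {x₁, x₃, x₄}  = {x₃, x₄} ∪ {x₁, x₃}
  (now 13)
Iteration 3 (2 new):
  {x₂}  = {x₁, x₃, x₄}ᶜ
  {x₁, x₄}  = {x₄} ∪ {x₁}
  (now 15)
Iteration 4: 1 new —
  {x₂, x₃}  = {x₁, x₄}ᶜ
  (now 16)
Iteration 5: no new sets; the family is a σ-algebra.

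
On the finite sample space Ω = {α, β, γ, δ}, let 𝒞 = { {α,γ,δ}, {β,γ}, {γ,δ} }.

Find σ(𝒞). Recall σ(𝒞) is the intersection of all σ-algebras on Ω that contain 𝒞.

|σ(𝒞)| = 16.  σ(𝒞) = { ∅, {α}, {β}, {γ}, {δ}, {α,β}, {α,γ}, {α,δ}, {β,γ}, {β,δ}, {γ,δ}, {α,β,γ}, {α,β,δ}, {α,γ,δ}, {β,γ,δ}, Ω }

Working:
Begin from { ∅, {β,γ}, {γ,δ}, {α,γ,δ}, Ω } (that is, 𝒞 plus ∅ and Ω).
Step 1 adds 4:
  {β}  = ᶜ of {α,γ,δ}
  {α,β}  = ᶜ of {γ,δ}
  {α,δ}  = ᶜ of {β,γ}
  {β,γ,δ}  = {γ,δ} ∪ {β,γ}
  [9 total]
Step 2: +3 →
  {α}  = ᶜ of {β,γ,δ}
  {α,β,γ}  = {α,β} ∪ {β,γ}
  {α,β,δ}  = {α,β} ∪ {α,δ}
  [12 total]
Step 3: +2 →
  {γ}  = ᶜ of {α,β,δ}
  {δ}  = ᶜ of {α,β,γ}
  [14 total]
Step 4 (2 new):
  {α,γ}  = {γ} ∪ {α}
  {β,δ}  = {δ} ∪ {β}
  [16 total]
Step 5: no new sets; the family is a σ-algebra.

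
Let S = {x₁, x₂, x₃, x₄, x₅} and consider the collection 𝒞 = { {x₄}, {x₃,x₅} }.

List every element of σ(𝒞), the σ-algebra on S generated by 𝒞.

Answer: σ(𝒞) = { ∅, {x₄}, {x₁,x₂}, {x₃,x₅}, {x₁,x₂,x₄}, {x₃,x₄,x₅}, {x₁,x₂,x₃,x₅}, S }

Check:
Take S₀ = 𝒞 ∪ {∅, S} = { ∅, {x₄}, {x₃,x₅}, S }.
Round 1: 3 new —
  {x₁,x₂,x₄}  = S∖{x₃,x₅}
  {x₃,x₄,x₅}  = {x₃,x₅} ∪ {x₄}
  {x₁,x₂,x₃,x₅}  = S∖{x₄}
  (now 7)
Round 2 (1 new):
  {x₁,x₂}  = S∖{x₃,x₄,x₅}
  (now 8)
Round 3: stable.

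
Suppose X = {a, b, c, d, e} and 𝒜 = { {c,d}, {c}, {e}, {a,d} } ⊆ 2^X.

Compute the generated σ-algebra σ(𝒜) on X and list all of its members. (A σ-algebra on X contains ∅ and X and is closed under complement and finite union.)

|σ(𝒜)| = 32.  σ(𝒜) = { {}, {a}, {b}, {c}, {d}, {e}, {a,b}, {a,c}, {a,d}, {a,e}, {b,c}, {b,d}, {b,e}, {c,d}, {c,e}, {d,e}, {a,b,c}, {a,b,d}, {a,b,e}, {a,c,d}, {a,c,e}, {a,d,e}, {b,c,d}, {b,c,e}, {b,d,e}, {c,d,e}, {a,b,c,d}, {a,b,c,e}, {a,b,d,e}, {a,c,d,e}, {b,c,d,e}, X }

Trace:
Begin from { {}, {c}, {e}, {a,d}, {c,d}, X } (that is, 𝒜 plus ∅ and X).
Pass 1 (8 new):
  {c,e}  = {c} ∪ {e}
  {a,b,e}  = {c,d}ᶜ
  {a,c,d}  = {c} ∪ {a,d}
  {a,d,e}  = {a,d} ∪ {e}
  {b,c,e}  = {a,d}ᶜ
  {c,d,e}  = {c,d} ∪ {e}
  {a,b,c,d}  = {e}ᶜ
  {a,b,d,e}  = {c}ᶜ
  |family| = 14
Pass 2: +7 →
  {a,b}  = {c,d,e}ᶜ
  {b,c}  = {a,d,e}ᶜ
  {b,e}  = {a,c,d}ᶜ
  {a,b,d}  = {c,e}ᶜ
  {a,b,c,e}  = {c} ∪ {a,b,e}
  {a,c,d,e}  = {a,d,e} ∪ {c,d,e}
  {b,c,d,e}  = {c,d,e} ∪ {b,c,e}
  |family| = 21
Pass 3 adds 5:
  {a}  = {b,c,d,e}ᶜ
  {b}  = {a,c,d,e}ᶜ
  {d}  = {a,b,c,e}ᶜ
  {a,b,c}  = {a,b} ∪ {c}
  {b,c,d}  = {c,d} ∪ {b,c}
  |family| = 26
Pass 4: 6 new —
  {a,c}  = {c} ∪ {a}
  {a,e}  = {b,c,d}ᶜ
  {b,d}  = {b} ∪ {d}
  {d,e}  = {a,b,c}ᶜ
  {a,c,e}  = {c,e} ∪ {a}
  {b,d,e}  = {b,e} ∪ {d}
  |family| = 32
Pass 5: stable.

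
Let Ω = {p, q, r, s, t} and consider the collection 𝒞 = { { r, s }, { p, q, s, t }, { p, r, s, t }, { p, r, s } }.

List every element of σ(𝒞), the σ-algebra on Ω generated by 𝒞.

σ(𝒞) (32 sets): { ∅, { p }, { q }, { r }, { s }, { t }, { p, q }, { p, r }, { p, s }, { p, t }, { q, r }, { q, s }, { q, t }, { r, s }, { r, t }, { s, t }, { p, q, r }, { p, q, s }, { p, q, t }, { p, r, s }, { p, r, t }, { p, s, t }, { q, r, s }, { q, r, t }, { q, s, t }, { r, s, t }, { p, q, r, s }, { p, q, r, t }, { p, q, s, t }, { p, r, s, t }, { q, r, s, t }, Ω }

Check:
Start: 𝒞 ∪ {∅, Ω} = { ∅, { r, s }, { p, r, s }, { p, q, s, t }, { p, r, s, t }, Ω }.
Round 1. New:
  { q }  = ᶜ of { p, r, s, t }
  { r }  = ᶜ of { p, q, s, t }
  { q, t }  = ᶜ of { p, r, s }
  { p, q, t }  = ᶜ of { r, s }
  — 10 sets.
Round 2: 6 new —
  { q, r }  = { q } ∪ { r }
  { q, r, s }  = { r, s } ∪ { q }
  { q, r, t }  = { q, t } ∪ { r }
  { p, q, r, s }  = { q } ∪ { p, r, s }
  { p, q, r, t }  = { r } ∪ { p, q, t }
  { q, r, s, t }  = { q, t } ∪ { r, s }
  — 16 sets.
Round 3. New:
  { p }  = ᶜ of { q, r, s, t }
  { s }  = ᶜ of { p, q, r, t }
  { t }  = ᶜ of { p, q, r, s }
  { p, s }  = ᶜ of { q, r, t }
  { p, t }  = ᶜ of { q, r, s }
  { p, s, t }  = ᶜ of { q, r }
  — 22 sets.
Round 4: 10 new —
  { p, q }  = { q } ∪ { p }
  { p, r }  = { r } ∪ { p }
  { q, s }  = { q } ∪ { s }
  { r, t }  = { t } ∪ { r }
  { s, t }  = { t } ∪ { s }
  { p, q, r }  = { q, r } ∪ { p }
  { p, q, s }  = { q } ∪ { p, s }
  { p, r, t }  = { r } ∪ { p, t }
  { q, s, t }  = { q, t } ∪ { s }
  { r, s, t }  = { r, s } ∪ { t }
  — 32 sets.
Round 5 adds nothing — fixpoint reached.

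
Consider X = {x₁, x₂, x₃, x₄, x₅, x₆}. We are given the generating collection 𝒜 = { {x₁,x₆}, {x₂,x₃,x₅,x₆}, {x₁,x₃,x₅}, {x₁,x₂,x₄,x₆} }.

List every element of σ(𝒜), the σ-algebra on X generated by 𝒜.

σ(𝒜) = { ∅, {x₁}, {x₂}, {x₄}, {x₆}, {x₁,x₂}, {x₁,x₄}, {x₁,x₆}, {x₂,x₄}, {x₂,x₆}, {x₃,x₅}, {x₄,x₆}, {x₁,x₂,x₄}, {x₁,x₂,x₆}, {x₁,x₃,x₅}, {x₁,x₄,x₆}, {x₂,x₃,x₅}, {x₂,x₄,x₆}, {x₃,x₄,x₅}, {x₃,x₅,x₆}, {x₁,x₂,x₃,x₅}, {x₁,x₂,x₄,x₆}, {x₁,x₃,x₄,x₅}, {x₁,x₃,x₅,x₆}, {x₂,x₃,x₄,x₅}, {x₂,x₃,x₅,x₆}, {x₃,x₄,x₅,x₆}, {x₁,x₂,x₃,x₄,x₅}, {x₁,x₂,x₃,x₅,x₆}, {x₁,x₃,x₄,x₅,x₆}, {x₂,x₃,x₄,x₅,x₆}, X }

Trace:
Start: 𝒜 ∪ {∅, X} = { ∅, {x₁,x₆}, {x₁,x₃,x₅}, {x₁,x₂,x₄,x₆}, {x₂,x₃,x₅,x₆}, X }.
Pass 1. New:
  {x₁,x₄}  = X∖{x₂,x₃,x₅,x₆}
  {x₃,x₅}  = X∖{x₁,x₂,x₄,x₆}
  {x₂,x₄,x₆}  = X∖{x₁,x₃,x₅}
  {x₁,x₃,x₅,x₆}  = {x₁,x₆} ∪ {x₁,x₃,x₅}
  {x₂,x₃,x₄,x₅}  = X∖{x₁,x₆}
  {x₁,x₂,x₃,x₅,x₆}  = {x₁,x₆} ∪ {x₂,x₃,x₅,x₆}
  — 12 sets.
Pass 2 (7 new):
  {x₄}  = X∖{x₁,x₂,x₃,x₅,x₆}
  {x₂,x₄}  = X∖{x₁,x₃,x₅,x₆}
  {x₁,x₄,x₆}  = {x₁,x₆} ∪ {x₁,x₄}
  {x₁,x₃,x₄,x₅}  = {x₁,x₃,x₅} ∪ {x₁,x₄}
  {x₁,x₂,x₃,x₄,x₅}  = {x₁,x₃,x₅} ∪ {x₂,x₃,x₄,x₅}
  {x₁,x₃,x₄,x₅,x₆}  = {x₁,x₃,x₅,x₆} ∪ {x₁,x₄}
  {x₂,x₃,x₄,x₅,x₆}  = {x₂,x₄,x₆} ∪ {x₂,x₃,x₄,x₅}
  — 19 sets.
Pass 3 (7 new):
  {x₁}  = X∖{x₂,x₃,x₄,x₅,x₆}
  {x₂}  = X∖{x₁,x₃,x₄,x₅,x₆}
  {x₆}  = X∖{x₁,x₂,x₃,x₄,x₅}
  {x₂,x₆}  = X∖{x₁,x₃,x₄,x₅}
  {x₁,x₂,x₄}  = {x₁,x₄} ∪ {x₂,x₄}
  {x₂,x₃,x₅}  = X∖{x₁,x₄,x₆}
  {x₃,x₄,x₅}  = {x₃,x₅} ∪ {x₄}
  — 26 sets.
Pass 4 adds 6:
  {x₁,x₂}  = {x₁} ∪ {x₂}
  {x₄,x₆}  = {x₆} ∪ {x₄}
  {x₁,x₂,x₆}  = X∖{x₃,x₄,x₅}
  {x₃,x₅,x₆}  = X∖{x₁,x₂,x₄}
  {x₁,x₂,x₃,x₅}  = {x₁} ∪ {x₂,x₃,x₅}
  {x₃,x₄,x₅,x₆}  = {x₃,x₄,x₅} ∪ {x₆}
  — 32 sets.
Pass 5: closed — nothing new.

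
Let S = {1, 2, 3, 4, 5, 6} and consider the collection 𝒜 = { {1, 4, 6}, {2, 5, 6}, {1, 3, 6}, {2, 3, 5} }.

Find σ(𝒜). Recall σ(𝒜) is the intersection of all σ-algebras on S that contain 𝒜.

σ(𝒜) = { ∅, {1}, {3}, {4}, {6}, {1, 3}, {1, 4}, {1, 6}, {2, 5}, {3, 4}, {3, 6}, {4, 6}, {1, 2, 5}, {1, 3, 4}, {1, 3, 6}, {1, 4, 6}, {2, 3, 5}, {2, 4, 5}, {2, 5, 6}, {3, 4, 6}, {1, 2, 3, 5}, {1, 2, 4, 5}, {1, 2, 5, 6}, {1, 3, 4, 6}, {2, 3, 4, 5}, {2, 3, 5, 6}, {2, 4, 5, 6}, {1, 2, 3, 4, 5}, {1, 2, 3, 5, 6}, {1, 2, 4, 5, 6}, {2, 3, 4, 5, 6}, S }

Check:
Seed the family with 𝒜 together with ∅ and S: { ∅, {1, 3, 6}, {1, 4, 6}, {2, 3, 5}, {2, 5, 6}, S }.
Pass 1 adds 6:
  {1, 3, 4}  = S∖{2, 5, 6}
  {2, 4, 5}  = S∖{1, 3, 6}
  {1, 3, 4, 6}  = {1, 3, 6} ∪ {1, 4, 6}
  {2, 3, 5, 6}  = {2, 3, 5} ∪ {2, 5, 6}
  {1, 2, 3, 5, 6}  = {2, 3, 5} ∪ {1, 3, 6}
  {1, 2, 4, 5, 6}  = {2, 5, 6} ∪ {1, 4, 6}
  [12 total]
Pass 2: +8 →
  {3}  = S∖{1, 2, 4, 5, 6}
  {4}  = S∖{1, 2, 3, 5, 6}
  {1, 4}  = S∖{2, 3, 5, 6}
  {2, 5}  = S∖{1, 3, 4, 6}
  {2, 3, 4, 5}  = {2, 3, 5} ∪ {2, 4, 5}
  {2, 4, 5, 6}  = {2, 5, 6} ∪ {2, 4, 5}
  {1, 2, 3, 4, 5}  = {1, 3, 4} ∪ {2, 3, 5}
  {2, 3, 4, 5, 6}  = {2, 3, 5, 6} ∪ {2, 4, 5}
  [20 total]
Pass 3: +6 →
  {1}  = S∖{2, 3, 4, 5, 6}
  {6}  = S∖{1, 2, 3, 4, 5}
  {1, 3}  = S∖{2, 4, 5, 6}
  {1, 6}  = S∖{2, 3, 4, 5}
  {3, 4}  = {3} ∪ {4}
  {1, 2, 4, 5}  = {2, 5} ∪ {1, 4}
  [26 total]
Pass 4. New:
  {3, 6}  = S∖{1, 2, 4, 5}
  {4, 6}  = {6} ∪ {4}
  {1, 2, 5}  = {2, 5} ∪ {1}
  {3, 4, 6}  = {3, 4} ∪ {6}
  {1, 2, 3, 5}  = {2, 5} ∪ {1, 3}
  {1, 2, 5, 6}  = S∖{3, 4}
  [32 total]
Pass 5: closed — nothing new.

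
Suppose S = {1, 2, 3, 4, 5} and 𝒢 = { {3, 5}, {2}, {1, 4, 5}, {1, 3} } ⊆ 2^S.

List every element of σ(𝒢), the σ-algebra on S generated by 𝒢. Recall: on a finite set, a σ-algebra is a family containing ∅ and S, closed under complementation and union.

Start: 𝒢 ∪ {∅, S} = { {}, {2}, {1, 3}, {3, 5}, {1, 4, 5}, S }.
Step 1 (8 new):
  {2, 3}  = {1, 4, 5}ᶜ
  {1, 2, 3}  = {1, 3} ∪ {2}
  {1, 2, 4}  = {3, 5}ᶜ
  {1, 3, 5}  = {1, 3} ∪ {3, 5}
  {2, 3, 5}  = {3, 5} ∪ {2}
  {2, 4, 5}  = {1, 3}ᶜ
  {1, 2, 4, 5}  = {1, 4, 5} ∪ {2}
  {1, 3, 4, 5}  = {2}ᶜ
  [14 total]
Step 2: 7 new —
  {3}  = {1, 2, 4, 5}ᶜ
  {1, 4}  = {2, 3, 5}ᶜ
  {2, 4}  = {1, 3, 5}ᶜ
  {4, 5}  = {1, 2, 3}ᶜ
  {1, 2, 3, 4}  = {1, 2, 3} ∪ {1, 2, 4}
  {1, 2, 3, 5}  = {1, 2, 3} ∪ {1, 3, 5}
  {2, 3, 4, 5}  = {2, 3, 5} ∪ {2, 4, 5}
  [21 total]
Step 3 adds 6:
  {1}  = {2, 3, 4, 5}ᶜ
  {4}  = {1, 2, 3, 5}ᶜ
  {5}  = {1, 2, 3, 4}ᶜ
  {1, 3, 4}  = {1, 4} ∪ {1, 3}
  {2, 3, 4}  = {2, 4} ∪ {3}
  {3, 4, 5}  = {4, 5} ∪ {3, 5}
  [27 total]
Step 4: 4 new —
  {1, 2}  = {3, 4, 5}ᶜ
  {1, 5}  = {2, 3, 4}ᶜ
  {2, 5}  = {1, 3, 4}ᶜ
  {3, 4}  = {3} ∪ {4}
  [31 total]
Step 5 adds 1:
  {1, 2, 5}  = {3, 4}ᶜ
  [32 total]
Step 6: no new sets; the family is a σ-algebra.

|σ(𝒢)| = 32.  σ(𝒢) = { {}, {1}, {2}, {3}, {4}, {5}, {1, 2}, {1, 3}, {1, 4}, {1, 5}, {2, 3}, {2, 4}, {2, 5}, {3, 4}, {3, 5}, {4, 5}, {1, 2, 3}, {1, 2, 4}, {1, 2, 5}, {1, 3, 4}, {1, 3, 5}, {1, 4, 5}, {2, 3, 4}, {2, 3, 5}, {2, 4, 5}, {3, 4, 5}, {1, 2, 3, 4}, {1, 2, 3, 5}, {1, 2, 4, 5}, {1, 3, 4, 5}, {2, 3, 4, 5}, S }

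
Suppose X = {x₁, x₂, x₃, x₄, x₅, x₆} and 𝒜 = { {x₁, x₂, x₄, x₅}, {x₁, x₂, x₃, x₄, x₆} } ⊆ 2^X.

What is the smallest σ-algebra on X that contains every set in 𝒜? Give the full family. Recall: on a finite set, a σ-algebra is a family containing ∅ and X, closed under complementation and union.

Begin from { ∅, {x₁, x₂, x₄, x₅}, {x₁, x₂, x₃, x₄, x₆}, X } (that is, 𝒜 plus ∅ and X).
Pass 1: 2 new —
  {x₅}  = X∖{x₁, x₂, x₃, x₄, x₆}
  {x₃, x₆}  = X∖{x₁, x₂, x₄, x₅}
  [6 total]
Pass 2: +1 →
  {x₃, x₅, x₆}  = {x₃, x₆} ∪ {x₅}
  [7 total]
Pass 3 adds 1:
  {x₁, x₂, x₄}  = X∖{x₃, x₅, x₆}
  [8 total]
Pass 4: no new sets; the family is a σ-algebra.

|σ(𝒜)| = 8.  σ(𝒜) = { ∅, {x₅}, {x₃, x₆}, {x₁, x₂, x₄}, {x₃, x₅, x₆}, {x₁, x₂, x₄, x₅}, {x₁, x₂, x₃, x₄, x₆}, X }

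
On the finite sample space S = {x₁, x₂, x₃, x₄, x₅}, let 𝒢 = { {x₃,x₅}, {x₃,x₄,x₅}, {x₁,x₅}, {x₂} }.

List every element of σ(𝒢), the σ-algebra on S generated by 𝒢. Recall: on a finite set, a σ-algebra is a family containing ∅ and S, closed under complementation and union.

|σ(𝒢)| = 32.  σ(𝒢) = { {}, {x₁}, {x₂}, {x₃}, {x₄}, {x₅}, {x₁,x₂}, {x₁,x₃}, {x₁,x₄}, {x₁,x₅}, {x₂,x₃}, {x₂,x₄}, {x₂,x₅}, {x₃,x₄}, {x₃,x₅}, {x₄,x₅}, {x₁,x₂,x₃}, {x₁,x₂,x₄}, {x₁,x₂,x₅}, {x₁,x₃,x₄}, {x₁,x₃,x₅}, {x₁,x₄,x₅}, {x₂,x₃,x₄}, {x₂,x₃,x₅}, {x₂,x₄,x₅}, {x₃,x₄,x₅}, {x₁,x₂,x₃,x₄}, {x₁,x₂,x₃,x₅}, {x₁,x₂,x₄,x₅}, {x₁,x₃,x₄,x₅}, {x₂,x₃,x₄,x₅}, S }

Trace:
Begin from { {}, {x₂}, {x₁,x₅}, {x₃,x₅}, {x₃,x₄,x₅}, S } (that is, 𝒢 plus ∅ and S).
Pass 1: 8 new —
  {x₁,x₂}  = S∖{x₃,x₄,x₅}
  {x₁,x₂,x₄}  = S∖{x₃,x₅}
  {x₁,x₂,x₅}  = {x₁,x₅} ∪ {x₂}
  {x₁,x₃,x₅}  = {x₁,x₅} ∪ {x₃,x₅}
  {x₂,x₃,x₄}  = S∖{x₁,x₅}
  {x₂,x₃,x₅}  = {x₃,x₅} ∪ {x₂}
  {x₁,x₃,x₄,x₅}  = S∖{x₂}
  {x₂,x₃,x₄,x₅}  = {x₃,x₄,x₅} ∪ {x₂}
  [14 total]
Pass 2 adds 7:
  {x₁}  = S∖{x₂,x₃,x₄,x₅}
  {x₁,x₄}  = S∖{x₂,x₃,x₅}
  {x₂,x₄}  = S∖{x₁,x₃,x₅}
  {x₃,x₄}  = S∖{x₁,x₂,x₅}
  {x₁,x₂,x₃,x₄}  = {x₁,x₂} ∪ {x₂,x₃,x₄}
  {x₁,x₂,x₃,x₅}  = {x₁,x₂} ∪ {x₁,x₃,x₅}
  {x₁,x₂,x₄,x₅}  = {x₁,x₂,x₄} ∪ {x₁,x₂,x₅}
  [21 total]
Pass 3 (5 new):
  {x₃}  = S∖{x₁,x₂,x₄,x₅}
  {x₄}  = S∖{x₁,x₂,x₃,x₅}
  {x₅}  = S∖{x₁,x₂,x₃,x₄}
  {x₁,x₃,x₄}  = {x₃,x₄} ∪ {x₁,x₄}
  {x₁,x₄,x₅}  = {x₁,x₄} ∪ {x₁,x₅}
  [26 total]
Pass 4 adds 6:
  {x₁,x₃}  = {x₃} ∪ {x₁}
  {x₂,x₃}  = S∖{x₁,x₄,x₅}
  {x₂,x₅}  = S∖{x₁,x₃,x₄}
  {x₄,x₅}  = {x₅} ∪ {x₄}
  {x₁,x₂,x₃}  = {x₁,x₂} ∪ {x₃}
  {x₂,x₄,x₅}  = {x₅} ∪ {x₂,x₄}
  [32 total]
Pass 5 adds nothing — fixpoint reached.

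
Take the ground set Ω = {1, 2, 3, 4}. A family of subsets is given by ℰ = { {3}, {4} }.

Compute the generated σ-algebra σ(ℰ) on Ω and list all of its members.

σ(ℰ) (8 sets): { {}, {3}, {4}, {1, 2}, {3, 4}, {1, 2, 3}, {1, 2, 4}, Ω }

Working:
Start: ℰ ∪ {∅, Ω} = { {}, {3}, {4}, Ω }.
Pass 1: 3 new —
  {3, 4}  = {3} ∪ {4}
  {1, 2, 3}  = complement {4}
  {1, 2, 4}  = complement {3}
  (now 7)
Pass 2 adds 1:
  {1, 2}  = complement {3, 4}
  (now 8)
Pass 3: closed — nothing new.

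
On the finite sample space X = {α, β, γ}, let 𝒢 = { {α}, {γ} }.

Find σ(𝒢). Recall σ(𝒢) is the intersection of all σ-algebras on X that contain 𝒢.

Seed the family with 𝒢 together with ∅ and X: { {}, {α}, {γ}, X }.
Pass 1 (3 new):
  {α,β}  = {γ}ᶜ
  {α,γ}  = {γ} ∪ {α}
  {β,γ}  = {α}ᶜ
  — 7 sets.
Pass 2: 1 new —
  {β}  = {α,γ}ᶜ
  — 8 sets.
Pass 3: no new sets; the family is a σ-algebra.

σ(𝒢) = { {}, {α}, {β}, {γ}, {α,β}, {α,γ}, {β,γ}, X }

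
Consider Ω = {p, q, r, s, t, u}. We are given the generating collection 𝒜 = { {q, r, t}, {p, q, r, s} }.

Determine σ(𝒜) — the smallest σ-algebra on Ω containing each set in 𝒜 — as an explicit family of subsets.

Seed the family with 𝒜 together with ∅ and Ω: { {}, {q, r, t}, {p, q, r, s}, Ω }.
Step 1: +3 →
  {t, u}  = ᶜ of {p, q, r, s}
  {p, s, u}  = ᶜ of {q, r, t}
  {p, q, r, s, t}  = {q, r, t} ∪ {p, q, r, s}
  [7 total]
Step 2: 4 new —
  {u}  = ᶜ of {p, q, r, s, t}
  {p, s, t, u}  = {t, u} ∪ {p, s, u}
  {q, r, t, u}  = {q, r, t} ∪ {t, u}
  {p, q, r, s, u}  = {p, q, r, s} ∪ {p, s, u}
  [11 total]
Step 3 (3 new):
  {t}  = ᶜ of {p, q, r, s, u}
  {p, s}  = ᶜ of {q, r, t, u}
  {q, r}  = ᶜ of {p, s, t, u}
  [14 total]
Step 4: 2 new —
  {p, s, t}  = {p, s} ∪ {t}
  {q, r, u}  = {q, r} ∪ {u}
  [16 total]
After Step 5 the family is unchanged; done.

σ(𝒜) = { {}, {t}, {u}, {p, s}, {q, r}, {t, u}, {p, s, t}, {p, s, u}, {q, r, t}, {q, r, u}, {p, q, r, s}, {p, s, t, u}, {q, r, t, u}, {p, q, r, s, t}, {p, q, r, s, u}, Ω }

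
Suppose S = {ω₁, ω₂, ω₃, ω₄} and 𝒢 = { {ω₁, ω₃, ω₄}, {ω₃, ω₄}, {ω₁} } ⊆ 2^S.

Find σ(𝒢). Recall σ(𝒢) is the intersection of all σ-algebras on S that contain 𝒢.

Answer: σ(𝒢) = { {}, {ω₁}, {ω₂}, {ω₁, ω₂}, {ω₃, ω₄}, {ω₁, ω₃, ω₄}, {ω₂, ω₃, ω₄}, S }

Check:
Seed the family with 𝒢 together with ∅ and S: { {}, {ω₁}, {ω₃, ω₄}, {ω₁, ω₃, ω₄}, S }.
Iteration 1 (3 new):
  {ω₂}  = S∖{ω₁, ω₃, ω₄}
  {ω₁, ω₂}  = S∖{ω₃, ω₄}
  {ω₂, ω₃, ω₄}  = S∖{ω₁}
  |family| = 8
Iteration 2: already closed under ᶜ and ∪.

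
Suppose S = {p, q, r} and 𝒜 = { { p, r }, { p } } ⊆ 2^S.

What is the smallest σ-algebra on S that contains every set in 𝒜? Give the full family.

Take S₀ = 𝒜 ∪ {∅, S} = { ∅, { p }, { p, r }, S }.
Pass 1. New:
  { q }  = { p, r }ᶜ
  { q, r }  = { p }ᶜ
  (now 6)
Pass 2: 1 new —
  { p, q }  = { q } ∪ { p }
  (now 7)
Pass 3: +1 →
  { r }  = { p, q }ᶜ
  (now 8)
Pass 4 adds nothing — fixpoint reached.

Therefore σ(𝒜) = { ∅, { p }, { q }, { r }, { p, q }, { p, r }, { q, r }, S } (|σ(𝒜)| = 8).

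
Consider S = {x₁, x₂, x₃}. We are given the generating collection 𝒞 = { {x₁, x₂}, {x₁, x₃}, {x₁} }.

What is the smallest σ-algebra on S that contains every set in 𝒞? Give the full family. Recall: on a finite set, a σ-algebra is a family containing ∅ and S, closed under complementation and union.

Start: 𝒞 ∪ {∅, S} = { {}, {x₁}, {x₁, x₂}, {x₁, x₃}, S }.
Round 1: +3 →
  {x₂}  = complement {x₁, x₃}
  {x₃}  = complement {x₁, x₂}
  {x₂, x₃}  = complement {x₁}
  (now 8)
Round 2: no new sets; the family is a σ-algebra.

Therefore σ(𝒞) = { {}, {x₁}, {x₂}, {x₃}, {x₁, x₂}, {x₁, x₃}, {x₂, x₃}, S } (|σ(𝒞)| = 8).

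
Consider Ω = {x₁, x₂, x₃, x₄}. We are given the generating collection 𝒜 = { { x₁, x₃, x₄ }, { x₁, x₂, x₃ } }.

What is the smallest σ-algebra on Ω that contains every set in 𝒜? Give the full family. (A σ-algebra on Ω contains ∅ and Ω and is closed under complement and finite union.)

σ(𝒜) = { {}, { x₂ }, { x₄ }, { x₁, x₃ }, { x₂, x₄ }, { x₁, x₂, x₃ }, { x₁, x₃, x₄ }, Ω }

Derivation:
Initial family (4 sets): { {}, { x₁, x₂, x₃ }, { x₁, x₃, x₄ }, Ω }.
Step 1 adds 2:
  { x₂ }  = ᶜ of { x₁, x₃, x₄ }
  { x₄ }  = ᶜ of { x₁, x₂, x₃ }
  (now 6)
Step 2 (1 new):
  { x₂, x₄ }  = { x₄ } ∪ { x₂ }
  (now 7)
Step 3: +1 →
  { x₁, x₃ }  = ᶜ of { x₂, x₄ }
  (now 8)
Step 4: stable.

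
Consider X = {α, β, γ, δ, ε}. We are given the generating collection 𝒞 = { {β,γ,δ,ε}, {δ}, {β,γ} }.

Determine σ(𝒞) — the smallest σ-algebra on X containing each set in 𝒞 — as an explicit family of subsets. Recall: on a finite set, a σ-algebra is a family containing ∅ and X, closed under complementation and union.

Begin from { {}, {δ}, {β,γ}, {β,γ,δ,ε}, X } (that is, 𝒞 plus ∅ and X).
Round 1 (4 new):
  {α}  = X∖{β,γ,δ,ε}
  {α,δ,ε}  = X∖{β,γ}
  {β,γ,δ}  = {β,γ} ∪ {δ}
  {α,β,γ,ε}  = X∖{δ}
  — 9 sets.
Round 2 (4 new):
  {α,δ}  = {δ} ∪ {α}
  {α,ε}  = X∖{β,γ,δ}
  {α,β,γ}  = {β,γ} ∪ {α}
  {α,β,γ,δ}  = {β,γ,δ} ∪ {α}
  — 13 sets.
Round 3: +3 →
  {ε}  = X∖{α,β,γ,δ}
  {δ,ε}  = X∖{α,β,γ}
  {β,γ,ε}  = X∖{α,δ}
  — 16 sets.
Round 4: closed — nothing new.

Therefore σ(𝒞) = { {}, {α}, {δ}, {ε}, {α,δ}, {α,ε}, {β,γ}, {δ,ε}, {α,β,γ}, {α,δ,ε}, {β,γ,δ}, {β,γ,ε}, {α,β,γ,δ}, {α,β,γ,ε}, {β,γ,δ,ε}, X } (|σ(𝒞)| = 16).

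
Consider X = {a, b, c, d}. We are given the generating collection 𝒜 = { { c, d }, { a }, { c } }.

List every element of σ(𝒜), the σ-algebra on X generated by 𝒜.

Initial family (5 sets): { ∅, { a }, { c }, { c, d }, X }.
Round 1: +5 →
  { a, b }  = complement { c, d }
  { a, c }  = { c } ∪ { a }
  { a, b, d }  = complement { c }
  { a, c, d }  = { c, d } ∪ { a }
  { b, c, d }  = complement { a }
  (now 10)
Round 2 (3 new):
  { b }  = complement { a, c, d }
  { b, d }  = complement { a, c }
  { a, b, c }  = { a, b } ∪ { c }
  (now 13)
Round 3 adds 2:
  { d }  = complement { a, b, c }
  { b, c }  = { c } ∪ { b }
  (now 15)
Round 4 (1 new):
  { a, d }  = complement { b, c }
  (now 16)
Round 5: no new sets; the family is a σ-algebra.

σ(𝒜) = { ∅, { a }, { b }, { c }, { d }, { a, b }, { a, c }, { a, d }, { b, c }, { b, d }, { c, d }, { a, b, c }, { a, b, d }, { a, c, d }, { b, c, d }, X }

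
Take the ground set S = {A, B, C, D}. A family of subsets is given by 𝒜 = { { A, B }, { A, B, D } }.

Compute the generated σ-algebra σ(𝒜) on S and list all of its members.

Take S₀ = 𝒜 ∪ {∅, S} = { {  }, { A, B }, { A, B, D }, S }.
Round 1 (2 new):
  { C }  = ᶜ of { A, B, D }
  { C, D }  = ᶜ of { A, B }
  [6 total]
Round 2 (1 new):
  { A, B, C }  = { C } ∪ { A, B }
  [7 total]
Round 3. New:
  { D }  = ᶜ of { A, B, C }
  [8 total]
After Round 4 the family is unchanged; done.

σ(𝒜) = { {  }, { C }, { D }, { A, B }, { C, D }, { A, B, C }, { A, B, D }, S }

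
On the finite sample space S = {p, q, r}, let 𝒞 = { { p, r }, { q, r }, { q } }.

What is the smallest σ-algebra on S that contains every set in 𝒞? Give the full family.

Start: 𝒞 ∪ {∅, S} = { {  }, { q }, { p, r }, { q, r }, S }.
Pass 1: 1 new —
  { p }  = ᶜ of { q, r }
  — 6 sets.
Pass 2: +1 →
  { p, q }  = { q } ∪ { p }
  — 7 sets.
Pass 3: 1 new —
  { r }  = ᶜ of { p, q }
  — 8 sets.
Pass 4: stable.

Therefore σ(𝒞) = { {  }, { p }, { q }, { r }, { p, q }, { p, r }, { q, r }, S } (|σ(𝒞)| = 8).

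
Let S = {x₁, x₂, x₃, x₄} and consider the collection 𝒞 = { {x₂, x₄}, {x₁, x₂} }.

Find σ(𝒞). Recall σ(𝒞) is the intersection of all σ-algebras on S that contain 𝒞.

σ(𝒞) = { {}, {x₁}, {x₂}, {x₃}, {x₄}, {x₁, x₂}, {x₁, x₃}, {x₁, x₄}, {x₂, x₃}, {x₂, x₄}, {x₃, x₄}, {x₁, x₂, x₃}, {x₁, x₂, x₄}, {x₁, x₃, x₄}, {x₂, x₃, x₄}, S }

Check:
Take S₀ = 𝒞 ∪ {∅, S} = { {}, {x₁, x₂}, {x₂, x₄}, S }.
Round 1. New:
  {x₁, x₃}  = complement {x₂, x₄}
  {x₃, x₄}  = complement {x₁, x₂}
  {x₁, x₂, x₄}  = {x₁, x₂} ∪ {x₂, x₄}
  [7 total]
Round 2: +4 →
  {x₃}  = complement {x₁, x₂, x₄}
  {x₁, x₂, x₃}  = {x₁, x₂} ∪ {x₁, x₃}
  {x₁, x₃, x₄}  = {x₃, x₄} ∪ {x₁, x₃}
  {x₂, x₃, x₄}  = {x₃, x₄} ∪ {x₂, x₄}
  [11 total]
Round 3: 3 new —
  {x₁}  = complement {x₂, x₃, x₄}
  {x₂}  = complement {x₁, x₃, x₄}
  {x₄}  = complement {x₁, x₂, x₃}
  [14 total]
Round 4: +2 →
  {x₁, x₄}  = {x₄} ∪ {x₁}
  {x₂, x₃}  = {x₃} ∪ {x₂}
  [16 total]
Round 5: no new sets; the family is a σ-algebra.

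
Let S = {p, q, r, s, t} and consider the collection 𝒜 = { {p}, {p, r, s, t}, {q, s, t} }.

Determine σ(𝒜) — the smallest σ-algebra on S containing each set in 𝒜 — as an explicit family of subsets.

Begin from { {}, {p}, {q, s, t}, {p, r, s, t}, S } (that is, 𝒜 plus ∅ and S).
Round 1: +4 →
  {q}  = S∖{p, r, s, t}
  {p, r}  = S∖{q, s, t}
  {p, q, s, t}  = {q, s, t} ∪ {p}
  {q, r, s, t}  = S∖{p}
  (now 9)
Round 2. New:
  {r}  = S∖{p, q, s, t}
  {p, q}  = {q} ∪ {p}
  {p, q, r}  = {q} ∪ {p, r}
  (now 12)
Round 3: +3 →
  {q, r}  = {r} ∪ {q}
  {s, t}  = S∖{p, q, r}
  {r, s, t}  = S∖{p, q}
  (now 15)
Round 4: 1 new —
  {p, s, t}  = S∖{q, r}
  (now 16)
Round 5: no new sets; the family is a σ-algebra.

Hence σ(𝒜) has 16 members: { {}, {p}, {q}, {r}, {p, q}, {p, r}, {q, r}, {s, t}, {p, q, r}, {p, s, t}, {q, s, t}, {r, s, t}, {p, q, s, t}, {p, r, s, t}, {q, r, s, t}, S }.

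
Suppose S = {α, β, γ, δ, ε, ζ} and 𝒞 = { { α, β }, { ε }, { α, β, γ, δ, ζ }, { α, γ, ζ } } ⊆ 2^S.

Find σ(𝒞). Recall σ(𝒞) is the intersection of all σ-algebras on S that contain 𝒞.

Take S₀ = 𝒞 ∪ {∅, S} = { {  }, { ε }, { α, β }, { α, γ, ζ }, { α, β, γ, δ, ζ }, S }.
Iteration 1. New:
  { α, β, ε }  = { α, β } ∪ { ε }
  { β, δ, ε }  = ᶜ of { α, γ, ζ }
  { α, β, γ, ζ }  = { α, β } ∪ { α, γ, ζ }
  { α, γ, ε, ζ }  = { α, γ, ζ } ∪ { ε }
  { γ, δ, ε, ζ }  = ᶜ of { α, β }
Iteration 2 (7 new):
  { β, δ }  = ᶜ of { α, γ, ε, ζ }
  { δ, ε }  = ᶜ of { α, β, γ, ζ }
  { γ, δ, ζ }  = ᶜ of { α, β, ε }
  { α, β, δ, ε }  = { α, β } ∪ { β, δ, ε }
  { α, β, γ, ε, ζ }  = { α, γ, ε, ζ } ∪ { α, β }
  { α, γ, δ, ε, ζ }  = { α, γ, ε, ζ } ∪ { γ, δ, ε, ζ }
  { β, γ, δ, ε, ζ }  = { γ, δ, ε, ζ } ∪ { β, δ, ε }
Iteration 3: +7 →
  { α }  = ᶜ of { β, γ, δ, ε, ζ }
  { β }  = ᶜ of { α, γ, δ, ε, ζ }
  { δ }  = ᶜ of { α, β, γ, ε, ζ }
  { γ, ζ }  = ᶜ of { α, β, δ, ε }
  { α, β, δ }  = { α, β } ∪ { β, δ }
  { α, γ, δ, ζ }  = { α, γ, ζ } ∪ { γ, δ, ζ }
  { β, γ, δ, ζ }  = { γ, δ, ζ } ∪ { β, δ }
Iteration 4 (6 new):
  { α, δ }  = { α } ∪ { δ }
  { α, ε }  = ᶜ of { β, γ, δ, ζ }
  { β, ε }  = ᶜ of { α, γ, δ, ζ }
  { α, δ, ε }  = { α } ∪ { δ, ε }
  { β, γ, ζ }  = { β } ∪ { γ, ζ }
  { γ, ε, ζ }  = ᶜ of { α, β, δ }
Iteration 5. New:
  { β, γ, ε, ζ }  = ᶜ of { α, δ }
Iteration 6: stable.

σ(𝒞) = { {  }, { α }, { β }, { δ }, { ε }, { α, β }, { α, δ }, { α, ε }, { β, δ }, { β, ε }, { γ, ζ }, { δ, ε }, { α, β, δ }, { α, β, ε }, { α, γ, ζ }, { α, δ, ε }, { β, γ, ζ }, { β, δ, ε }, { γ, δ, ζ }, { γ, ε, ζ }, { α, β, γ, ζ }, { α, β, δ, ε }, { α, γ, δ, ζ }, { α, γ, ε, ζ }, { β, γ, δ, ζ }, { β, γ, ε, ζ }, { γ, δ, ε, ζ }, { α, β, γ, δ, ζ }, { α, β, γ, ε, ζ }, { α, γ, δ, ε, ζ }, { β, γ, δ, ε, ζ }, S }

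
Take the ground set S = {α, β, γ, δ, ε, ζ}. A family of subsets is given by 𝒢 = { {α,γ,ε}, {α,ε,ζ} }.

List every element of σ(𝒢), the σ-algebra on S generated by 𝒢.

Seed the family with 𝒢 together with ∅ and S: { ∅, {α,γ,ε}, {α,ε,ζ}, S }.
Round 1 adds 3:
  {β,γ,δ}  = S∖{α,ε,ζ}
  {β,δ,ζ}  = S∖{α,γ,ε}
  {α,γ,ε,ζ}  = {α,γ,ε} ∪ {α,ε,ζ}
  — 7 sets.
Round 2. New:
  {β,δ}  = S∖{α,γ,ε,ζ}
  {β,γ,δ,ζ}  = {β,δ,ζ} ∪ {β,γ,δ}
  {α,β,γ,δ,ε}  = {β,γ,δ} ∪ {α,γ,ε}
  {α,β,δ,ε,ζ}  = {β,δ,ζ} ∪ {α,ε,ζ}
  — 11 sets.
Round 3 adds 3:
  {γ}  = S∖{α,β,δ,ε,ζ}
  {ζ}  = S∖{α,β,γ,δ,ε}
  {α,ε}  = S∖{β,γ,δ,ζ}
  — 14 sets.
Round 4: +2 →
  {γ,ζ}  = {γ} ∪ {ζ}
  {α,β,δ,ε}  = {α,ε} ∪ {β,δ}
  — 16 sets.
Round 5: already closed under ᶜ and ∪.

Therefore σ(𝒢) = { ∅, {γ}, {ζ}, {α,ε}, {β,δ}, {γ,ζ}, {α,γ,ε}, {α,ε,ζ}, {β,γ,δ}, {β,δ,ζ}, {α,β,δ,ε}, {α,γ,ε,ζ}, {β,γ,δ,ζ}, {α,β,γ,δ,ε}, {α,β,δ,ε,ζ}, S } (|σ(𝒢)| = 16).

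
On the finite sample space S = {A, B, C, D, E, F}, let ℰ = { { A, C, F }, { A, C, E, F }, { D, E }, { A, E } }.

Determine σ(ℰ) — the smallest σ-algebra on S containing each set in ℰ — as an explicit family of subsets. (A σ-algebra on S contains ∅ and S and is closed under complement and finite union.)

Begin from { {  }, { A, E }, { D, E }, { A, C, F }, { A, C, E, F }, S } (that is, ℰ plus ∅ and S).
Round 1 adds 6:
  { B, D }  = { A, C, E, F }ᶜ
  { A, D, E }  = { D, E } ∪ { A, E }
  { B, D, E }  = { A, C, F }ᶜ
  { A, B, C, F }  = { D, E }ᶜ
  { B, C, D, F }  = { A, E }ᶜ
  { A, C, D, E, F }  = { D, E } ∪ { A, C, E, F }
  [12 total]
Round 2 (6 new):
  { B }  = { A, C, D, E, F }ᶜ
  { B, C, F }  = { A, D, E }ᶜ
  { A, B, D, E }  = { A, D, E } ∪ { B, D }
  { A, B, C, D, F }  = { A, C, F } ∪ { B, C, D, F }
  { A, B, C, E, F }  = { A, C, E, F } ∪ { A, B, C, F }
  { B, C, D, E, F }  = { D, E } ∪ { B, C, D, F }
  [18 total]
Round 3: +5 →
  { A }  = { B, C, D, E, F }ᶜ
  { D }  = { A, B, C, E, F }ᶜ
  { E }  = { A, B, C, D, F }ᶜ
  { C, F }  = { A, B, D, E }ᶜ
  { A, B, E }  = { A, E } ∪ { B }
  [23 total]
Round 4: +9 →
  { A, B }  = { A } ∪ { B }
  { A, D }  = { A } ∪ { D }
  { B, E }  = { B } ∪ { E }
  { A, B, D }  = { A } ∪ { B, D }
  { C, D, F }  = { A, B, E }ᶜ
  { C, E, F }  = { E } ∪ { C, F }
  { A, C, D, F }  = { A, C, F } ∪ { D }
  { B, C, E, F }  = { B, C, F } ∪ { E }
  { C, D, E, F }  = { D, E } ∪ { C, F }
  [32 total]
Round 5: no new sets; the family is a σ-algebra.

Hence σ(ℰ) has 32 members: { {  }, { A }, { B }, { D }, { E }, { A, B }, { A, D }, { A, E }, { B, D }, { B, E }, { C, F }, { D, E }, { A, B, D }, { A, B, E }, { A, C, F }, { A, D, E }, { B, C, F }, { B, D, E }, { C, D, F }, { C, E, F }, { A, B, C, F }, { A, B, D, E }, { A, C, D, F }, { A, C, E, F }, { B, C, D, F }, { B, C, E, F }, { C, D, E, F }, { A, B, C, D, F }, { A, B, C, E, F }, { A, C, D, E, F }, { B, C, D, E, F }, S }.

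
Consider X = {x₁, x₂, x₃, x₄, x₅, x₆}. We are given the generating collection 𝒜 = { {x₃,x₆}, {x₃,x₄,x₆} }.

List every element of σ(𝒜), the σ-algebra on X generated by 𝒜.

Begin from { {}, {x₃,x₆}, {x₃,x₄,x₆}, X } (that is, 𝒜 plus ∅ and X).
Iteration 1: +2 →
  {x₁,x₂,x₅}  = ᶜ of {x₃,x₄,x₆}
  {x₁,x₂,x₄,x₅}  = ᶜ of {x₃,x₆}
  |family| = 6
Iteration 2: 1 new —
  {x₁,x₂,x₃,x₅,x₆}  = {x₁,x₂,x₅} ∪ {x₃,x₆}
  |family| = 7
Iteration 3: +1 →
  {x₄}  = ᶜ of {x₁,x₂,x₃,x₅,x₆}
  |family| = 8
Iteration 4: already closed under ᶜ and ∪.

σ(𝒜) = { {}, {x₄}, {x₃,x₆}, {x₁,x₂,x₅}, {x₃,x₄,x₆}, {x₁,x₂,x₄,x₅}, {x₁,x₂,x₃,x₅,x₆}, X }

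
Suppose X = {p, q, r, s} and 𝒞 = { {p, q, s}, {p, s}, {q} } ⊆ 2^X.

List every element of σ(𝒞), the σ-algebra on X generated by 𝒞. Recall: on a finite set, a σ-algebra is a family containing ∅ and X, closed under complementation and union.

Answer: σ(𝒞) = { {}, {q}, {r}, {p, s}, {q, r}, {p, q, s}, {p, r, s}, X }

Trace:
Seed the family with 𝒞 together with ∅ and X: { {}, {q}, {p, s}, {p, q, s}, X }.
Pass 1 adds 3:
  {r}  = complement {p, q, s}
  {q, r}  = complement {p, s}
  {p, r, s}  = complement {q}
  (now 8)
After Pass 2 the family is unchanged; done.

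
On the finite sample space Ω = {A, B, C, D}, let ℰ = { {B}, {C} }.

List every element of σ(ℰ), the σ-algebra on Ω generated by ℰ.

Answer: σ(ℰ) = { ∅, {B}, {C}, {A, D}, {B, C}, {A, B, D}, {A, C, D}, Ω }

Derivation:
Take S₀ = ℰ ∪ {∅, Ω} = { ∅, {B}, {C}, Ω }.
Pass 1 adds 3:
  {B, C}  = {C} ∪ {B}
  {A, B, D}  = {C}ᶜ
  {A, C, D}  = {B}ᶜ
Pass 2 (1 new):
  {A, D}  = {B, C}ᶜ
Pass 3: no new sets; the family is a σ-algebra.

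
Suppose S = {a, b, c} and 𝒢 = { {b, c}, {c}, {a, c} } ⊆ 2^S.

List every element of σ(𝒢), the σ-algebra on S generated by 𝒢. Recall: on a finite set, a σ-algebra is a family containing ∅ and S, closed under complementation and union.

Begin from { {}, {c}, {a, c}, {b, c}, S } (that is, 𝒢 plus ∅ and S).
Pass 1: +3 →
  {a}  = {b, c}ᶜ
  {b}  = {a, c}ᶜ
  {a, b}  = {c}ᶜ
Pass 2: no new sets; the family is a σ-algebra.

|σ(𝒢)| = 8.  σ(𝒢) = { {}, {a}, {b}, {c}, {a, b}, {a, c}, {b, c}, S }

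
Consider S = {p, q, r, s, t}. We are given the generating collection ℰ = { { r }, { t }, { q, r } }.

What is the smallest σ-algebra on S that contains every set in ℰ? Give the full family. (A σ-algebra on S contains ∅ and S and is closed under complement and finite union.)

|σ(ℰ)| = 16.  σ(ℰ) = { {  }, { q }, { r }, { t }, { p, s }, { q, r }, { q, t }, { r, t }, { p, q, s }, { p, r, s }, { p, s, t }, { q, r, t }, { p, q, r, s }, { p, q, s, t }, { p, r, s, t }, S }

Check:
Start: ℰ ∪ {∅, S} = { {  }, { r }, { t }, { q, r }, S }.
Step 1 (5 new):
  { r, t }  = { r } ∪ { t }
  { p, s, t }  = ᶜ of { q, r }
  { q, r, t }  = { q, r } ∪ { t }
  { p, q, r, s }  = ᶜ of { t }
  { p, q, s, t }  = ᶜ of { r }
  — 10 sets.
Step 2. New:
  { p, s }  = ᶜ of { q, r, t }
  { p, q, s }  = ᶜ of { r, t }
  { p, r, s, t }  = { p, s, t } ∪ { r }
  — 13 sets.
Step 3 (2 new):
  { q }  = ᶜ of { p, r, s, t }
  { p, r, s }  = { r } ∪ { p, s }
  — 15 sets.
Step 4: +1 →
  { q, t }  = ᶜ of { p, r, s }
  — 16 sets.
Step 5: no new sets; the family is a σ-algebra.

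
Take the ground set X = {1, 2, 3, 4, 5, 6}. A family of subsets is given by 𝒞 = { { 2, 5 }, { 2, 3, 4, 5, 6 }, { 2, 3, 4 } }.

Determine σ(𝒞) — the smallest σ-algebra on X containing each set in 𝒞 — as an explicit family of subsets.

Answer: σ(𝒞) = { {  }, { 1 }, { 2 }, { 5 }, { 6 }, { 1, 2 }, { 1, 5 }, { 1, 6 }, { 2, 5 }, { 2, 6 }, { 3, 4 }, { 5, 6 }, { 1, 2, 5 }, { 1, 2, 6 }, { 1, 3, 4 }, { 1, 5, 6 }, { 2, 3, 4 }, { 2, 5, 6 }, { 3, 4, 5 }, { 3, 4, 6 }, { 1, 2, 3, 4 }, { 1, 2, 5, 6 }, { 1, 3, 4, 5 }, { 1, 3, 4, 6 }, { 2, 3, 4, 5 }, { 2, 3, 4, 6 }, { 3, 4, 5, 6 }, { 1, 2, 3, 4, 5 }, { 1, 2, 3, 4, 6 }, { 1, 3, 4, 5, 6 }, { 2, 3, 4, 5, 6 }, X }

Working:
Seed the family with 𝒞 together with ∅ and X: { {  }, { 2, 5 }, { 2, 3, 4 }, { 2, 3, 4, 5, 6 }, X }.
Iteration 1: 4 new —
  { 1 }  = { 2, 3, 4, 5, 6 }ᶜ
  { 1, 5, 6 }  = { 2, 3, 4 }ᶜ
  { 1, 3, 4, 6 }  = { 2, 5 }ᶜ
  { 2, 3, 4, 5 }  = { 2, 5 } ∪ { 2, 3, 4 }
Iteration 2 (7 new):
  { 1, 6 }  = { 2, 3, 4, 5 }ᶜ
  { 1, 2, 5 }  = { 2, 5 } ∪ { 1 }
  { 1, 2, 3, 4 }  = { 2, 3, 4 } ∪ { 1 }
  { 1, 2, 5, 6 }  = { 2, 5 } ∪ { 1, 5, 6 }
  { 1, 2, 3, 4, 5 }  = { 2, 3, 4, 5 } ∪ { 1 }
  { 1, 2, 3, 4, 6 }  = { 2, 3, 4 } ∪ { 1, 3, 4, 6 }
  { 1, 3, 4, 5, 6 }  = { 1, 5, 6 } ∪ { 1, 3, 4, 6 }
Iteration 3: 6 new —
  { 2 }  = { 1, 3, 4, 5, 6 }ᶜ
  { 5 }  = { 1, 2, 3, 4, 6 }ᶜ
  { 6 }  = { 1, 2, 3, 4, 5 }ᶜ
  { 3, 4 }  = { 1, 2, 5, 6 }ᶜ
  { 5, 6 }  = { 1, 2, 3, 4 }ᶜ
  { 3, 4, 6 }  = { 1, 2, 5 }ᶜ
Iteration 4 adds 9:
  { 1, 2 }  = { 2 } ∪ { 1 }
  { 1, 5 }  = { 5 } ∪ { 1 }
  { 2, 6 }  = { 2 } ∪ { 6 }
  { 1, 2, 6 }  = { 1, 6 } ∪ { 2 }
  { 1, 3, 4 }  = { 3, 4 } ∪ { 1 }
  { 2, 5, 6 }  = { 2, 5 } ∪ { 5, 6 }
  { 3, 4, 5 }  = { 3, 4 } ∪ { 5 }
  { 2, 3, 4, 6 }  = { 2, 3, 4 } ∪ { 6 }
  { 3, 4, 5, 6 }  = { 3, 4 } ∪ { 5, 6 }
Iteration 5 adds 1:
  { 1, 3, 4, 5 }  = { 2, 6 }ᶜ
Iteration 6 adds nothing — fixpoint reached.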